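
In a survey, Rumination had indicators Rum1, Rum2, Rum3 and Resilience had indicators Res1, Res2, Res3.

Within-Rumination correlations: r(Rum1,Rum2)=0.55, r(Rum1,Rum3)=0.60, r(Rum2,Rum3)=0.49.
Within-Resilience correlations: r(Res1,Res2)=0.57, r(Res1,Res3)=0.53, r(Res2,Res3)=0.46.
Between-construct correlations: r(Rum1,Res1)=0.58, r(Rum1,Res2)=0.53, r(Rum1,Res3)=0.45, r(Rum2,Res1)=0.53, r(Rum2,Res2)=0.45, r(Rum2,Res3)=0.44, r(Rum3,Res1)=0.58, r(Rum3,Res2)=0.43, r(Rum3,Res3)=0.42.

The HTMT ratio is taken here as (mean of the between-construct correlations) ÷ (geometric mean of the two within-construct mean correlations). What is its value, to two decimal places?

Mean between = 4.41/9 = 0.4900.
Mean within-Rum = 1.64/3 = 0.5467; mean within-Res = 1.56/3 = 0.5200.
Geometric mean = √(0.5467 × 0.5200) = 0.5332.
HTMT = 0.4900 / 0.5332 = 0.92.

0.92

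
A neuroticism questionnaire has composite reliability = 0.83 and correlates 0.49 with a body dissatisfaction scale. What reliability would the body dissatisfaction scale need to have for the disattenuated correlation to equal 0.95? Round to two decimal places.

r_true = r_obs / √(r_xx · r_yy) ⇒ 0.95 = 0.49 / √(0.83 · r_yy).
√(0.83 · r_yy) = 0.49 / 0.95 = 0.5158; 0.83 · r_yy = 0.2660; r_yy = 0.2660 / 0.83 ≈ 0.32.

0.32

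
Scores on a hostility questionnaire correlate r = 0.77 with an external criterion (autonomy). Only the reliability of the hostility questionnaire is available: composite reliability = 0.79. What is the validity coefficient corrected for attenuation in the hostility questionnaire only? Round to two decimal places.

0.87

Single correction: r_c = r_obs / √r_xx = 0.77 / √0.79 = 0.77 / 0.8888 ≈ 0.87.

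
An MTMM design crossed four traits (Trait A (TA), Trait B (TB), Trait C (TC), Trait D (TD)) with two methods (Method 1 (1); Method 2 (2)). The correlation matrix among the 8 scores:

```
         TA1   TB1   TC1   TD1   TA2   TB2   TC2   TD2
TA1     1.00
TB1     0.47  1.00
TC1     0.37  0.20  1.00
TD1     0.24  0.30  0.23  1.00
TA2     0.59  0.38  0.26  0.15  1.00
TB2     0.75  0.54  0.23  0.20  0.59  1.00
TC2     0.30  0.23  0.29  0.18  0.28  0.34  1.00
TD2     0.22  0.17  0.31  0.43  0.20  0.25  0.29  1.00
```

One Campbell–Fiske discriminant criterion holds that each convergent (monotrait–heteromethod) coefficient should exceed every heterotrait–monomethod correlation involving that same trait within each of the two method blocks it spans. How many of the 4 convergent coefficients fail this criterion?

Checking each validity diagonal entry against its comparison values:
TA (methods 1·2): 0.59 vs {0.47, 0.59, 0.37, 0.28, 0.24, 0.20} → fail.
TB (methods 1·2): 0.54 vs {0.47, 0.59, 0.20, 0.34, 0.30, 0.25} → fail.
TC (methods 1·2): 0.29 vs {0.37, 0.28, 0.20, 0.34, 0.23, 0.29} → fail.
TD (methods 1·2): 0.43 vs {0.24, 0.20, 0.30, 0.25, 0.23, 0.29} → pass.
3 of 4 fail.

3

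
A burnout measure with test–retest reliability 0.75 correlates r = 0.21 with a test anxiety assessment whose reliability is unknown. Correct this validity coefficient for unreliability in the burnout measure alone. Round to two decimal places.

Single correction: r_c = r_obs / √r_xx = 0.21 / √0.75 = 0.21 / 0.8660 ≈ 0.24.

0.24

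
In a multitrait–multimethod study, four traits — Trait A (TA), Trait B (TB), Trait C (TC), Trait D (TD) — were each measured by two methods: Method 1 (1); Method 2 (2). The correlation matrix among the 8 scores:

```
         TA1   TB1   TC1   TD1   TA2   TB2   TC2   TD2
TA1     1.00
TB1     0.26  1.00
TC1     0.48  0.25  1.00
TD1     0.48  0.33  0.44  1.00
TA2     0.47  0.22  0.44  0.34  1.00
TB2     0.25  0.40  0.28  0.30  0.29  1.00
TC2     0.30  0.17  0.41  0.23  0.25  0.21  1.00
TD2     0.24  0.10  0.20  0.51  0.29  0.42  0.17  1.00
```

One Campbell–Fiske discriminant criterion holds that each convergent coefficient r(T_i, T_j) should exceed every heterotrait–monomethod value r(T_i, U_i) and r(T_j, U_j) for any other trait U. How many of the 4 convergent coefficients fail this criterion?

3

Convergent coefficients and their comparison sets:
TA (methods 1·2): 0.47 vs {0.26, 0.29, 0.48, 0.25, 0.48, 0.29} → fail.
TB (methods 1·2): 0.40 vs {0.26, 0.29, 0.25, 0.21, 0.33, 0.42} → fail.
TC (methods 1·2): 0.41 vs {0.48, 0.25, 0.25, 0.21, 0.44, 0.17} → fail.
TD (methods 1·2): 0.51 vs {0.48, 0.29, 0.33, 0.42, 0.44, 0.17} → pass.
3 of 4 fail.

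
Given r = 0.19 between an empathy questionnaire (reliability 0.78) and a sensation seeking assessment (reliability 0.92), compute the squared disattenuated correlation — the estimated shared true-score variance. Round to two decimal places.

Disattenuated r = 0.19 / √(0.78 × 0.92) = 0.19 / 0.8471 = 0.2243.
Shared true-score variance = 0.2243² = 0.0503 ≈ 0.05.

0.05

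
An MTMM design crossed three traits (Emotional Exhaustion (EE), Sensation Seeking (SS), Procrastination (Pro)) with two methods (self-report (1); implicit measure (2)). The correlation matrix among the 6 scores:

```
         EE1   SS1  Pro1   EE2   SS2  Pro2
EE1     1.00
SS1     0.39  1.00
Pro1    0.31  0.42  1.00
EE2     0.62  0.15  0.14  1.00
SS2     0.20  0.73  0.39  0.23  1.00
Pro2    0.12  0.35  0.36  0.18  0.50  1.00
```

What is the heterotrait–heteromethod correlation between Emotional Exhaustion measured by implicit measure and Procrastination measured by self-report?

0.14

Different traits and methods: r(EE2, Pro1) = 0.14.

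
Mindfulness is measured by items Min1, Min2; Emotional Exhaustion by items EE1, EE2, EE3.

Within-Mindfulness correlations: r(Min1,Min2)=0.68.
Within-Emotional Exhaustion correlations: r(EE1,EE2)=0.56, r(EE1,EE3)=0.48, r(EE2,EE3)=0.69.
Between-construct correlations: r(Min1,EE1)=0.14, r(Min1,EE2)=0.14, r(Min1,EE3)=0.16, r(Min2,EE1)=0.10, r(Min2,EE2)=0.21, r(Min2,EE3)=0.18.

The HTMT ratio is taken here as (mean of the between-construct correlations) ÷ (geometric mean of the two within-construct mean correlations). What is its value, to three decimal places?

Mean heterotrait r = 0.93/6 = 0.1550.
Mean within-Min = 0.68/1 = 0.6800; mean within-EE = 1.73/3 = 0.5767.
Geometric mean = √(0.6800 × 0.5767) = 0.6262.
HTMT = 0.1550 / 0.6262 = 0.248.

0.248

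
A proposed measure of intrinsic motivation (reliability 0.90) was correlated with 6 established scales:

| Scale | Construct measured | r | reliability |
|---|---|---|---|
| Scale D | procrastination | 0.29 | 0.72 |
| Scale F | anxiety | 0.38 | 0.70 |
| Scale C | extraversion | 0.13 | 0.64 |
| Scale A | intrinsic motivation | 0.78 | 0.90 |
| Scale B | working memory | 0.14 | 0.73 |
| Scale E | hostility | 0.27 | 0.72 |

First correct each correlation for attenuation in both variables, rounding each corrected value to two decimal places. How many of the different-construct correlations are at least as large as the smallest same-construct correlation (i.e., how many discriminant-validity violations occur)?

Disattenuated r (r / √(r_scale · r_new)):
  Scale D (disc): 0.29 / √(0.72·0.90) = 0.36
  Scale F (disc): 0.38 / √(0.70·0.90) = 0.48
  Scale C (disc): 0.13 / √(0.64·0.90) = 0.17
  Scale A (conv): 0.78 / √(0.90·0.90) = 0.87
  Scale B (disc): 0.14 / √(0.73·0.90) = 0.17
  Scale E (disc): 0.27 / √(0.72·0.90) = 0.34
Smallest convergent = 0.87. Discriminant values: 0.36, 0.48, 0.17, 0.17, 0.34; count ≥ 0.87 → 0.

0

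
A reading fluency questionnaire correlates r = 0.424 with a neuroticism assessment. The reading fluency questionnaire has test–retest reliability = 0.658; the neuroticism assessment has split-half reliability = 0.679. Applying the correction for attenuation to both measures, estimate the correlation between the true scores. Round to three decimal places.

r_true = r_obs / √(r_xx · r_yy) = 0.424 / √(0.658 × 0.679) = 0.424 / √0.446782 = 0.424 / 0.6684 ≈ 0.634.

0.634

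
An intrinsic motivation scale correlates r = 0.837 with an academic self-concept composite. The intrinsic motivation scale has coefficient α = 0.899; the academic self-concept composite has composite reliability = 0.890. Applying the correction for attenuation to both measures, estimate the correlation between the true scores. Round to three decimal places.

r_true = r_obs / √(r_xx · r_yy) = 0.837 / √(0.899 × 0.890) = 0.837 / √0.800110 = 0.837 / 0.8945 ≈ 0.936.

0.936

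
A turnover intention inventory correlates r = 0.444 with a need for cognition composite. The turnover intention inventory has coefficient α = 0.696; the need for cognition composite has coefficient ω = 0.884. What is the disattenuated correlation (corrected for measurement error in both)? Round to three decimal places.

r_true = r_obs / √(r_xx · r_yy) = 0.444 / √(0.696 × 0.884) = 0.444 / √0.615264 = 0.444 / 0.7844 ≈ 0.566.

0.566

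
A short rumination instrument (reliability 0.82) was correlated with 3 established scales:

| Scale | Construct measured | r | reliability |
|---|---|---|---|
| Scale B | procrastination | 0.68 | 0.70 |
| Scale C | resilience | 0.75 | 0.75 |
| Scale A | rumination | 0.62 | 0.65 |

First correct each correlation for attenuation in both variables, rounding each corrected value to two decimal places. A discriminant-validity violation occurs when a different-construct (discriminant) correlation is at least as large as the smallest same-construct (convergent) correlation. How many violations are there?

Disattenuated r (r / √(r_scale · r_new)):
  Scale B (disc): 0.68 / √(0.70·0.82) = 0.90
  Scale C (disc): 0.75 / √(0.75·0.82) = 0.96
  Scale A (conv): 0.62 / √(0.65·0.82) = 0.85
Smallest convergent = 0.85. Discriminant values: 0.90, 0.96; count ≥ 0.85 → 2.

2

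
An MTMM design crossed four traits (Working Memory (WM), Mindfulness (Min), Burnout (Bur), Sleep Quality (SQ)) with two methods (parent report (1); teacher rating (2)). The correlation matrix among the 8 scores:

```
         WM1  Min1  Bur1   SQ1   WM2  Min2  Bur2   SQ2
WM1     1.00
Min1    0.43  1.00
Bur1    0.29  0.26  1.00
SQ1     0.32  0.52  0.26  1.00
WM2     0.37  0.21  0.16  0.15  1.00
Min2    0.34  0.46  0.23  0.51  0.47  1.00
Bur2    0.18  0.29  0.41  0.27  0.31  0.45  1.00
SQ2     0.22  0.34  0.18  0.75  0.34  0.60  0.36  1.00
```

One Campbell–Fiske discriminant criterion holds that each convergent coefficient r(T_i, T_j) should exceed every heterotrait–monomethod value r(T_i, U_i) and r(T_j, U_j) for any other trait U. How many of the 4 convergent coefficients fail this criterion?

3

Checking each validity diagonal entry against its comparison values:
WM (methods 1·2): 0.37 vs {0.43, 0.47, 0.29, 0.31, 0.32, 0.34} → fail.
Min (methods 1·2): 0.46 vs {0.43, 0.47, 0.26, 0.45, 0.52, 0.60} → fail.
Bur (methods 1·2): 0.41 vs {0.29, 0.31, 0.26, 0.45, 0.26, 0.36} → fail.
SQ (methods 1·2): 0.75 vs {0.32, 0.34, 0.52, 0.60, 0.26, 0.36} → pass.
3 of 4 fail.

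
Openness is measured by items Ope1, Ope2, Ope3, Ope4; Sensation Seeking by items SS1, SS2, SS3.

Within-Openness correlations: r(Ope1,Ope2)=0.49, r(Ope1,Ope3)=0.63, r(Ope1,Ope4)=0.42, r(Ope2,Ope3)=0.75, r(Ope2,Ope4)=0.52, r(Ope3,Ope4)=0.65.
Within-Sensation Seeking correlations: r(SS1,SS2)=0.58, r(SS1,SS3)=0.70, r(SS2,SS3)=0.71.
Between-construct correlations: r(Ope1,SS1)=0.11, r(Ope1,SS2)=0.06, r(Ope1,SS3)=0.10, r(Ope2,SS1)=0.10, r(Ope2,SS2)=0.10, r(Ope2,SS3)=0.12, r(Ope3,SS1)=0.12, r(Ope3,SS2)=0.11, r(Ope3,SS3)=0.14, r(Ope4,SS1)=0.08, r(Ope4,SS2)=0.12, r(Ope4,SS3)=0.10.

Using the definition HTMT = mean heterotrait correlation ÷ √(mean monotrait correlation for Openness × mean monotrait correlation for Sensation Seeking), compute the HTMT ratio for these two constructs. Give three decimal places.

0.170

Mean between = 1.26/12 = 0.1050.
Mean within-Ope = 3.46/6 = 0.5767; mean within-SS = 1.99/3 = 0.6633.
Geometric mean = √(0.5767 × 0.6633) = 0.6185.
HTMT = 0.1050 / 0.6185 = 0.170.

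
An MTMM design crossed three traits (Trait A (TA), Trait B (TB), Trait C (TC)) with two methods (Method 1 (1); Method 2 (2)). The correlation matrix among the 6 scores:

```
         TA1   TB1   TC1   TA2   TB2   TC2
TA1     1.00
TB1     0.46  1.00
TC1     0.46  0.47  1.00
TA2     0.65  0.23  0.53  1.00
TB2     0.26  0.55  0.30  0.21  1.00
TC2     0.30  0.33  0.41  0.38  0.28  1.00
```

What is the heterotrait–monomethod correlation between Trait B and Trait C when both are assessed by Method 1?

Different traits, same method: r(TB1, TC1) = 0.47.

0.47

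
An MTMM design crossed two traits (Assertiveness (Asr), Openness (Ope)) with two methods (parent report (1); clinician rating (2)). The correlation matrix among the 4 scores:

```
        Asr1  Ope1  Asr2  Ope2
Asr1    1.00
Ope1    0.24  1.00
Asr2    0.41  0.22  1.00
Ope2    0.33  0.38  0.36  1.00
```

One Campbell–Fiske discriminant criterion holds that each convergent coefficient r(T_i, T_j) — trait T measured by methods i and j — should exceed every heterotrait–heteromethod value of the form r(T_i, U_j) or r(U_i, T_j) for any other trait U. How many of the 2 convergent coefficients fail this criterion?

0

Each convergent coefficient versus the relevant comparison correlations:
Asr (methods 1·2): 0.41 vs {0.33, 0.22} → pass.
Ope (methods 1·2): 0.38 vs {0.22, 0.33} → pass.
0 of 2 fail.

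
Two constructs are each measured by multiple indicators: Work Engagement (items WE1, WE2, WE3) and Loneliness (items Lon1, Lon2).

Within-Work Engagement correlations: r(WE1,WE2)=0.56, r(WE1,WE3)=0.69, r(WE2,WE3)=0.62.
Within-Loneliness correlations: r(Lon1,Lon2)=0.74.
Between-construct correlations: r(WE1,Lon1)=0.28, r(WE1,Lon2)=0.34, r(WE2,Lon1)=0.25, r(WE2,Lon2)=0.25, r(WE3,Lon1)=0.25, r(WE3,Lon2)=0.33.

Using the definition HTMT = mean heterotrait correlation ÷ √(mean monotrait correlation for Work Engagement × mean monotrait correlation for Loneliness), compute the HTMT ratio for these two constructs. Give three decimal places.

0.417

Mean heterotrait r = 1.70/6 = 0.2833.
Mean within-WE = 1.87/3 = 0.6233; mean within-Lon = 0.74/1 = 0.7400.
Geometric mean = √(0.6233 × 0.7400) = 0.6791.
HTMT = 0.2833 / 0.6791 = 0.417.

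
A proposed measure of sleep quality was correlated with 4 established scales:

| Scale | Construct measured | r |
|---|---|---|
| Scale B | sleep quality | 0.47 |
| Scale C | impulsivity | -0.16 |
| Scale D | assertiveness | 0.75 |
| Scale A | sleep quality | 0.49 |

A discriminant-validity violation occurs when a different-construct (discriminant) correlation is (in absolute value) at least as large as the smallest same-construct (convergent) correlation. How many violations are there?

Convergent (same construct = sleep quality): Scale B, Scale A.
Smallest convergent = 0.47. Discriminant |r|: 0.16, 0.75; count ≥ 0.47 → 1.

1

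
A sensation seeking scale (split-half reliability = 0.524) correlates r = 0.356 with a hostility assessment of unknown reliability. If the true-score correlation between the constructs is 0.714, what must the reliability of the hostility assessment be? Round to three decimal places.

0.474

r_true = r_obs / √(r_xx · r_yy) ⇒ 0.714 = 0.356 / √(0.524 · r_yy).
√(0.524 · r_yy) = 0.356 / 0.714 = 0.4986; 0.524 · r_yy = 0.2486; r_yy = 0.2486 / 0.524 ≈ 0.474.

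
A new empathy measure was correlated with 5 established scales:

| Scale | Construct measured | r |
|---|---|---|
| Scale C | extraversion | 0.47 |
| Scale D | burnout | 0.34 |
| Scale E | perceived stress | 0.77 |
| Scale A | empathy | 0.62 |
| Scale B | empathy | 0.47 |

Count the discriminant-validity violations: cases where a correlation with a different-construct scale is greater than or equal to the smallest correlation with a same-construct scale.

Convergent (same construct = empathy): Scale A, Scale B.
Smallest convergent = 0.47. Discriminant values: 0.47, 0.34, 0.77; count ≥ 0.47 → 2.

2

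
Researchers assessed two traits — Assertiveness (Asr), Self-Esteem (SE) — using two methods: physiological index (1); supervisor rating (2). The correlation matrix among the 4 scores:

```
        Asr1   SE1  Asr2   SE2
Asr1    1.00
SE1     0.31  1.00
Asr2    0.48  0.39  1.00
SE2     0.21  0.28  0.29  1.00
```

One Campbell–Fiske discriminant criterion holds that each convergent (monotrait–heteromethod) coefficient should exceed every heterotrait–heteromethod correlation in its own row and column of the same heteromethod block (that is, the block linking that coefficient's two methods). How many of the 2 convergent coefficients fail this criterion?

Checking each validity diagonal entry against its comparison values:
Asr (methods 1·2): 0.48 vs {0.21, 0.39} → pass.
SE (methods 1·2): 0.28 vs {0.39, 0.21} → fail.
1 of 2 fail.

1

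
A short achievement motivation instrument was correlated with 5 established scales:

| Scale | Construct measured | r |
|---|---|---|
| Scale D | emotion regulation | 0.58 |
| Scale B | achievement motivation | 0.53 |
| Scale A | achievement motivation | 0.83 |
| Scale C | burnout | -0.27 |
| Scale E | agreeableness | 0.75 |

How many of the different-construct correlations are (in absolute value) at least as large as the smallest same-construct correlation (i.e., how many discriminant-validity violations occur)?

Convergent (same construct = achievement motivation): Scale B, Scale A.
Smallest convergent = 0.53. Discriminant |r|: 0.58, 0.27, 0.75; count ≥ 0.53 → 2.

2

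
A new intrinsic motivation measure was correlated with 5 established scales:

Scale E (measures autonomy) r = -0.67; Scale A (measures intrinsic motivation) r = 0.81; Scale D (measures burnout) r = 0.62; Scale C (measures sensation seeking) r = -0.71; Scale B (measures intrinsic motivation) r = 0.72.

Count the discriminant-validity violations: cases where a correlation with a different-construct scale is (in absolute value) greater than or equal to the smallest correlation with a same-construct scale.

Convergent (same construct = intrinsic motivation): Scale A, Scale B.
Smallest convergent = 0.72. Discriminant |r|: 0.67, 0.62, 0.71; count ≥ 0.72 → 0.

0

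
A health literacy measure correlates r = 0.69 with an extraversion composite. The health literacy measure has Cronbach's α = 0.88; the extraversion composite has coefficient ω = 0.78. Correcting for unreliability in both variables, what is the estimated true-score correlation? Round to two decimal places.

0.83

r_true = r_obs / √(r_xx · r_yy) = 0.69 / √(0.88 × 0.78) = 0.69 / √0.6864 = 0.69 / 0.8285 ≈ 0.83.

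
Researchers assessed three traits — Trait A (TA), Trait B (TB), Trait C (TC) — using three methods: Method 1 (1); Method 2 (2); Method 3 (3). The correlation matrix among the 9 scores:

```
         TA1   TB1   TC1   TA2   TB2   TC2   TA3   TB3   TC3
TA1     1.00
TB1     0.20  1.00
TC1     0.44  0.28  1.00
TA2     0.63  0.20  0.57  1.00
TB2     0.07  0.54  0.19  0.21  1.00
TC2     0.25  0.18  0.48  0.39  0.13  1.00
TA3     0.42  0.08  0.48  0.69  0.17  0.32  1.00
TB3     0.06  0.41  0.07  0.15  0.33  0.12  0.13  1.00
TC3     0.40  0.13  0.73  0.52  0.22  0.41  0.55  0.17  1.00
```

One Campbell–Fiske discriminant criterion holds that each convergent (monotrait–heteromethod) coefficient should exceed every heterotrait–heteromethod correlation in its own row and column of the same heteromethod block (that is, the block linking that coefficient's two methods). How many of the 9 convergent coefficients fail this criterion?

Convergent coefficients and their comparison sets:
TA (methods 1·2): 0.63 vs {0.07, 0.20, 0.25, 0.57} → pass.
TA (methods 1·3): 0.42 vs {0.06, 0.08, 0.40, 0.48} → fail.
TA (methods 2·3): 0.69 vs {0.15, 0.17, 0.52, 0.32} → pass.
TB (methods 1·2): 0.54 vs {0.20, 0.07, 0.18, 0.19} → pass.
TB (methods 1·3): 0.41 vs {0.08, 0.06, 0.13, 0.07} → pass.
TB (methods 2·3): 0.33 vs {0.17, 0.15, 0.22, 0.12} → pass.
TC (methods 1·2): 0.48 vs {0.57, 0.25, 0.19, 0.18} → fail.
TC (methods 1·3): 0.73 vs {0.48, 0.40, 0.07, 0.13} → pass.
TC (methods 2·3): 0.41 vs {0.32, 0.52, 0.12, 0.22} → fail.
3 of 9 fail.

3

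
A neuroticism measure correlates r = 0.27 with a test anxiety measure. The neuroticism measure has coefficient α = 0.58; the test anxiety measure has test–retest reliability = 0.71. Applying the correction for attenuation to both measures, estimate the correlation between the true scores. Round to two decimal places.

0.42

r_true = r_obs / √(r_xx · r_yy) = 0.27 / √(0.58 × 0.71) = 0.27 / √0.4118 = 0.27 / 0.6417 ≈ 0.42.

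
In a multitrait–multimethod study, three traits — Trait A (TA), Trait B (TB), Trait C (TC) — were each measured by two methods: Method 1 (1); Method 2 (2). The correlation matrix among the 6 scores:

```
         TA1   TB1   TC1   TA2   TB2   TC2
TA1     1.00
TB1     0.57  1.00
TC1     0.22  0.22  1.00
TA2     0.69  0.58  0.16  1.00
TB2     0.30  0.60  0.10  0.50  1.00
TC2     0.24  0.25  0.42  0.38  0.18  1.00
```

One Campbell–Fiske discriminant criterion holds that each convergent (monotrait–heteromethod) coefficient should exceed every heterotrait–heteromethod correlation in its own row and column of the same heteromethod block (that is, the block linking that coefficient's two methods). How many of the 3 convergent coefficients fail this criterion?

0

Each convergent coefficient versus the relevant comparison correlations:
TA (methods 1·2): 0.69 vs {0.30, 0.58, 0.24, 0.16} → pass.
TB (methods 1·2): 0.60 vs {0.58, 0.30, 0.25, 0.10} → pass.
TC (methods 1·2): 0.42 vs {0.16, 0.24, 0.10, 0.25} → pass.
0 of 3 fail.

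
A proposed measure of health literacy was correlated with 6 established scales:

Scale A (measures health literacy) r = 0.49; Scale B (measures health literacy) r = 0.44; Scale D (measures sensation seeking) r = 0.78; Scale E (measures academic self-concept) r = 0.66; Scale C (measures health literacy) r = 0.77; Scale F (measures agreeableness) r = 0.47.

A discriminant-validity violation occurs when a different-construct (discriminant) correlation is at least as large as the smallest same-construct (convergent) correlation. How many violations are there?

3

Convergent (same construct = health literacy): Scale A, Scale B, Scale C.
Smallest convergent = 0.44. Discriminant values: 0.78, 0.66, 0.47; count ≥ 0.44 → 3.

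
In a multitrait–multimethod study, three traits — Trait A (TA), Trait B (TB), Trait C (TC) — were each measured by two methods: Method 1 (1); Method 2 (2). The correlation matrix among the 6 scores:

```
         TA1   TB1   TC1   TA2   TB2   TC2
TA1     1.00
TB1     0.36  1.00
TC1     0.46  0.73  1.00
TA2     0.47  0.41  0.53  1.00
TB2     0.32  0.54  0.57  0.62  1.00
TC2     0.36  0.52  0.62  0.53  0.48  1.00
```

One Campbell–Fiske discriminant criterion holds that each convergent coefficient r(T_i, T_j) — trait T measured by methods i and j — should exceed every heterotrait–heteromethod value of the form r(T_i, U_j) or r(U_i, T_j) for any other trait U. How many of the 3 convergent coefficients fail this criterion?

2

Convergent coefficients and their comparison sets:
TA (methods 1·2): 0.47 vs {0.32, 0.41, 0.36, 0.53} → fail.
TB (methods 1·2): 0.54 vs {0.41, 0.32, 0.52, 0.57} → fail.
TC (methods 1·2): 0.62 vs {0.53, 0.36, 0.57, 0.52} → pass.
2 of 3 fail.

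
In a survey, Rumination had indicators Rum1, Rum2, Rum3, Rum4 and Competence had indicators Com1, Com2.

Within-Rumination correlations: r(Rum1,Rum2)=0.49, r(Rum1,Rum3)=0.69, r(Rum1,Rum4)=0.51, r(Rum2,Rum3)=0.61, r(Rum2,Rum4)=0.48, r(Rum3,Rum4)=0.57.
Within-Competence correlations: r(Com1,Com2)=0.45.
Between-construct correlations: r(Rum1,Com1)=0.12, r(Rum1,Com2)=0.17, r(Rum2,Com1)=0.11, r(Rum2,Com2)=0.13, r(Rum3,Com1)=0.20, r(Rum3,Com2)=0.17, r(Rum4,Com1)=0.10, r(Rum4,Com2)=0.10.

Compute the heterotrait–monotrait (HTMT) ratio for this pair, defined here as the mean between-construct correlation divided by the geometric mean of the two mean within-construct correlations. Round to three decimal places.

0.274

Between-construct mean = 1.10/8 = 0.1375.
Mean within-Rum = 3.35/6 = 0.5583; mean within-Com = 0.45/1 = 0.4500.
Geometric mean = √(0.5583 × 0.4500) = 0.5012.
HTMT = 0.1375 / 0.5012 = 0.274.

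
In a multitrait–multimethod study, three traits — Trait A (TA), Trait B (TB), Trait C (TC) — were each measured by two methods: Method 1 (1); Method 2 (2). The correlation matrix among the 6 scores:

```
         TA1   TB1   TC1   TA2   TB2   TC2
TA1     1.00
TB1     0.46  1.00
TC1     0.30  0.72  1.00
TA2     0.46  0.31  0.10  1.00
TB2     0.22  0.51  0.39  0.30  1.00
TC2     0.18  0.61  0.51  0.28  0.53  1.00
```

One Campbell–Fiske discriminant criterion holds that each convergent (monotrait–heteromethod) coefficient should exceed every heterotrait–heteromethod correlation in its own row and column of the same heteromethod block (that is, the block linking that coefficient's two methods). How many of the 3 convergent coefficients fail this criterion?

Checking each validity diagonal entry against its comparison values:
TA (methods 1·2): 0.46 vs {0.22, 0.31, 0.18, 0.10} → pass.
TB (methods 1·2): 0.51 vs {0.31, 0.22, 0.61, 0.39} → fail.
TC (methods 1·2): 0.51 vs {0.10, 0.18, 0.39, 0.61} → fail.
2 of 3 fail.

2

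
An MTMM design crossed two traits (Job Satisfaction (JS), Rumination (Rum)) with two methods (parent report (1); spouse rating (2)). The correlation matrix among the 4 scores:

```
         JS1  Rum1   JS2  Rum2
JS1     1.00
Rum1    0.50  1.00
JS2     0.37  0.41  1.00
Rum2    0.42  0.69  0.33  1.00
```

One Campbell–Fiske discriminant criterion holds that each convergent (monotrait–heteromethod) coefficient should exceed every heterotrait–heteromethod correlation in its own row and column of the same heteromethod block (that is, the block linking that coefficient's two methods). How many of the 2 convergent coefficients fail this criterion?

Each convergent coefficient versus the relevant comparison correlations:
JS (methods 1·2): 0.37 vs {0.42, 0.41} → fail.
Rum (methods 1·2): 0.69 vs {0.41, 0.42} → pass.
1 of 2 fail.

1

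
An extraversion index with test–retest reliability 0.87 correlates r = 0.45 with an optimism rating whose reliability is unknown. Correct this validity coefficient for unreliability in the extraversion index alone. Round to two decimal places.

0.48

Single correction: r_c = r_obs / √r_xx = 0.45 / √0.87 = 0.45 / 0.9327 ≈ 0.48.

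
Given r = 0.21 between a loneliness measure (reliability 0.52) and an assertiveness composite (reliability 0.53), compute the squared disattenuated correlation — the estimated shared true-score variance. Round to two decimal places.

Disattenuated r = 0.21 / √(0.52 × 0.53) = 0.21 / 0.5250 = 0.4000.
Shared true-score variance = 0.4000² = 0.1600 ≈ 0.16.

0.16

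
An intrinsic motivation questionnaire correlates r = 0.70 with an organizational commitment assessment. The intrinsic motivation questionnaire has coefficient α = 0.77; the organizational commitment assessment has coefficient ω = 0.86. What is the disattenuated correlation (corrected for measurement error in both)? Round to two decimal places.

r_true = r_obs / √(r_xx · r_yy) = 0.70 / √(0.77 × 0.86) = 0.70 / √0.6622 = 0.70 / 0.8138 ≈ 0.86.

0.86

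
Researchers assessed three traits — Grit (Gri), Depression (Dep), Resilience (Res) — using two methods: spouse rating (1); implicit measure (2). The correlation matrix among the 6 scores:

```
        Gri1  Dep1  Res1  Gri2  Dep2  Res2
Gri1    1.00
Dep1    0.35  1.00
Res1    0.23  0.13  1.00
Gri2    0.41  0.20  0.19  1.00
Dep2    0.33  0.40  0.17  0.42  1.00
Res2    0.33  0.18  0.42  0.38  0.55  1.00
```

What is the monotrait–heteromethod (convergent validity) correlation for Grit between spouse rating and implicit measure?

Same trait (Gri), different methods: r(Gri1, Gri2) = 0.41.

0.41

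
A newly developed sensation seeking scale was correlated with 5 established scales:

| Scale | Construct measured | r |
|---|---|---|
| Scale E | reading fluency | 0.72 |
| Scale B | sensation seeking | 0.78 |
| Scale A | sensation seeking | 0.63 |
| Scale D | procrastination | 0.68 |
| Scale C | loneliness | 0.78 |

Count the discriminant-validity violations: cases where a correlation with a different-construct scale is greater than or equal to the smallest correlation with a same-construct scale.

3

Convergent (same construct = sensation seeking): Scale B, Scale A.
Smallest convergent = 0.63. Discriminant values: 0.72, 0.68, 0.78; count ≥ 0.63 → 3.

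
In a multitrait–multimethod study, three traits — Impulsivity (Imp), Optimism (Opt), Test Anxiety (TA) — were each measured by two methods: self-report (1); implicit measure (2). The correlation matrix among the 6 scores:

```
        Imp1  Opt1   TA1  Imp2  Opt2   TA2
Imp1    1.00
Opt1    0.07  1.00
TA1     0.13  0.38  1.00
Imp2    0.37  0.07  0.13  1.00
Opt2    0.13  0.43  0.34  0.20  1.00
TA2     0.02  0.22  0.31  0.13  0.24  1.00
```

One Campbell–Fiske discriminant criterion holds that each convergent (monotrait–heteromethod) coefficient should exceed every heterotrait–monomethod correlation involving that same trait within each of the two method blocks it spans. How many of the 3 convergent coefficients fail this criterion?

1

Each convergent coefficient versus the relevant comparison correlations:
Imp (methods 1·2): 0.37 vs {0.07, 0.20, 0.13, 0.13} → pass.
Opt (methods 1·2): 0.43 vs {0.07, 0.20, 0.38, 0.24} → pass.
TA (methods 1·2): 0.31 vs {0.13, 0.13, 0.38, 0.24} → fail.
1 of 3 fail.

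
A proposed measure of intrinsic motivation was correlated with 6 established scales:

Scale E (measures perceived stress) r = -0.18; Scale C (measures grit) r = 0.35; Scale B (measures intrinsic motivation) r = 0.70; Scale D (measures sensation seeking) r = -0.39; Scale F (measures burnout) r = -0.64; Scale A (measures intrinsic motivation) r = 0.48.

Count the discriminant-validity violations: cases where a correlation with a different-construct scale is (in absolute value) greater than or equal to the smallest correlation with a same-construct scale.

Convergent (same construct = intrinsic motivation): Scale B, Scale A.
Smallest convergent = 0.48. Discriminant |r|: 0.18, 0.35, 0.39, 0.64; count ≥ 0.48 → 1.

1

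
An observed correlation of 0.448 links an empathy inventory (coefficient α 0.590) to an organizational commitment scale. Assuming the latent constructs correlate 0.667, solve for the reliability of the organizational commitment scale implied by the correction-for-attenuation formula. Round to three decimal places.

r_true = r_obs / √(r_xx · r_yy) ⇒ 0.667 = 0.448 / √(0.590 · r_yy).
√(0.590 · r_yy) = 0.448 / 0.667 = 0.6717; 0.590 · r_yy = 0.4512; r_yy = 0.4512 / 0.590 ≈ 0.765.

0.765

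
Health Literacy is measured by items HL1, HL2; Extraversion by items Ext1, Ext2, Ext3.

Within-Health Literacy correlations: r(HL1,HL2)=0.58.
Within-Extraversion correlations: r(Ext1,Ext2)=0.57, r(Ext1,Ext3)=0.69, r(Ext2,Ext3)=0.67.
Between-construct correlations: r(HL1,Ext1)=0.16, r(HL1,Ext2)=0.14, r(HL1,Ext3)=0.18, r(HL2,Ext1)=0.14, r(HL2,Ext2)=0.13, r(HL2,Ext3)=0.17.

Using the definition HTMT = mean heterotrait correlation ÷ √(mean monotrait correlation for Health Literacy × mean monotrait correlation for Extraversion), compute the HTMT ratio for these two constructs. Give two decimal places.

0.25

Between-construct mean = 0.92/6 = 0.1533.
Mean within-HL = 0.58/1 = 0.5800; mean within-Ext = 1.93/3 = 0.6433.
Geometric mean = √(0.5800 × 0.6433) = 0.6108.
HTMT = 0.1533 / 0.6108 = 0.25.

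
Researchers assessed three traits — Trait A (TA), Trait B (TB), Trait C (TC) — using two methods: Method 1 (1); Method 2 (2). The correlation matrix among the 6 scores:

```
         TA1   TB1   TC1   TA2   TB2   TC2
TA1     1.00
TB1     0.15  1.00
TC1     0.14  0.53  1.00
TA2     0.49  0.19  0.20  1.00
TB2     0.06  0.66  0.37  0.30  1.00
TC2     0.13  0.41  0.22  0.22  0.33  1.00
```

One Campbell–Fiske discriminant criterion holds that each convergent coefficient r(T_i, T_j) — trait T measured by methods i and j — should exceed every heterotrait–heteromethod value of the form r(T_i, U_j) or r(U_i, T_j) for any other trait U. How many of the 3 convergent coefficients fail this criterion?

1

Each convergent coefficient versus the relevant comparison correlations:
TA (methods 1·2): 0.49 vs {0.06, 0.19, 0.13, 0.20} → pass.
TB (methods 1·2): 0.66 vs {0.19, 0.06, 0.41, 0.37} → pass.
TC (methods 1·2): 0.22 vs {0.20, 0.13, 0.37, 0.41} → fail.
1 of 3 fail.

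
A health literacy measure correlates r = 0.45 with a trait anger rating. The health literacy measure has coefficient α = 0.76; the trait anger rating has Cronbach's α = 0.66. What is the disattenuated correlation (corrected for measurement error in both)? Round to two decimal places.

0.64

r_true = r_obs / √(r_xx · r_yy) = 0.45 / √(0.76 × 0.66) = 0.45 / √0.5016 = 0.45 / 0.7082 ≈ 0.64.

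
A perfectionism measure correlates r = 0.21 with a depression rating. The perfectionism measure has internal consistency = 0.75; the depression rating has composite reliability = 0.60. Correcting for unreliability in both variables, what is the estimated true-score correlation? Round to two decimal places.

r_true = r_obs / √(r_xx · r_yy) = 0.21 / √(0.75 × 0.60) = 0.21 / √0.4500 = 0.21 / 0.6708 ≈ 0.31.

0.31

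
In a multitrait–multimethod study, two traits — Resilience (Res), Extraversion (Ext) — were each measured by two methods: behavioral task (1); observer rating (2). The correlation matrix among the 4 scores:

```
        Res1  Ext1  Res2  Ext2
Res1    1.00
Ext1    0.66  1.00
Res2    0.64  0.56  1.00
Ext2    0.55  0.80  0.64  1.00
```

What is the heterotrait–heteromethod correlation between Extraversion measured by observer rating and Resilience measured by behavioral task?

0.55

Different traits and methods: r(Ext2, Res1) = 0.55.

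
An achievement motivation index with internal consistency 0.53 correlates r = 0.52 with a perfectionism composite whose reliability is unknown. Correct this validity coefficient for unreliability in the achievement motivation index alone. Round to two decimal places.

0.71

Single correction: r_c = r_obs / √r_xx = 0.52 / √0.53 = 0.52 / 0.7280 ≈ 0.71.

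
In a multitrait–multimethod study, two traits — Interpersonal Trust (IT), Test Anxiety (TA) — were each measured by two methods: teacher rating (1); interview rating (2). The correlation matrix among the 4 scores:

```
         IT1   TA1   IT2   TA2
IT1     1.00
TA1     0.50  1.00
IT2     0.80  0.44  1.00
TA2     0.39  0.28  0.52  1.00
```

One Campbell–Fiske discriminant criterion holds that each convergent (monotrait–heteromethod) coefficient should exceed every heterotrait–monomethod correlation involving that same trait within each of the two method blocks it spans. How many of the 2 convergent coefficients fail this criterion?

1

Each convergent coefficient versus the relevant comparison correlations:
IT (methods 1·2): 0.80 vs {0.50, 0.52} → pass.
TA (methods 1·2): 0.28 vs {0.50, 0.52} → fail.
1 of 2 fail.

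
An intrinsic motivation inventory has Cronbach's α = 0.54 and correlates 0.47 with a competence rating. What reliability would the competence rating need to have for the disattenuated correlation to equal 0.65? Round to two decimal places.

0.97

r_true = r_obs / √(r_xx · r_yy) ⇒ 0.65 = 0.47 / √(0.54 · r_yy).
√(0.54 · r_yy) = 0.47 / 0.65 = 0.7231; 0.54 · r_yy = 0.5229; r_yy = 0.5229 / 0.54 ≈ 0.97.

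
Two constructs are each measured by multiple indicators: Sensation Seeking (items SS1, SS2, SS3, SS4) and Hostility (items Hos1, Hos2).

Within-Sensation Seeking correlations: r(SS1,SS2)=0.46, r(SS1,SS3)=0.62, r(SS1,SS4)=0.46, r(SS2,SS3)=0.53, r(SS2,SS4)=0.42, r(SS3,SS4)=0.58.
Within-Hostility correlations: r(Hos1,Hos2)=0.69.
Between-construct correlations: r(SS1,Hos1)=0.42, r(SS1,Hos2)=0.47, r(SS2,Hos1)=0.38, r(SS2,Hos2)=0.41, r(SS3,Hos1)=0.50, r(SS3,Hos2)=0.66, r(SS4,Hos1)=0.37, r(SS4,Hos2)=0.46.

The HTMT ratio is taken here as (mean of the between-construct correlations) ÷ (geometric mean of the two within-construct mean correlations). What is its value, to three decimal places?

Mean heterotrait r = 3.67/8 = 0.4588.
Mean within-SS = 3.07/6 = 0.5117; mean within-Hos = 0.69/1 = 0.6900.
Geometric mean = √(0.5117 × 0.6900) = 0.5942.
HTMT = 0.4588 / 0.5942 = 0.772.

0.772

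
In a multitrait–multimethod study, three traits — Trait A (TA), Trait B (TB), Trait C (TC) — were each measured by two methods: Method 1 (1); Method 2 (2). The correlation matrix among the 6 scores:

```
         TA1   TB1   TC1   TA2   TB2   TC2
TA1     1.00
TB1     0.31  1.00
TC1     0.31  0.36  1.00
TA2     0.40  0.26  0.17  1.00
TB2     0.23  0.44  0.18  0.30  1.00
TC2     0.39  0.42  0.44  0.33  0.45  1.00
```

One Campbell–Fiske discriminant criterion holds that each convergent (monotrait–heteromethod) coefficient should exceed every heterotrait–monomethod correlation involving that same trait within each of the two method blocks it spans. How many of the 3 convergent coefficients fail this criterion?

Convergent coefficients and their comparison sets:
TA (methods 1·2): 0.40 vs {0.31, 0.30, 0.31, 0.33} → pass.
TB (methods 1·2): 0.44 vs {0.31, 0.30, 0.36, 0.45} → fail.
TC (methods 1·2): 0.44 vs {0.31, 0.33, 0.36, 0.45} → fail.
2 of 3 fail.

2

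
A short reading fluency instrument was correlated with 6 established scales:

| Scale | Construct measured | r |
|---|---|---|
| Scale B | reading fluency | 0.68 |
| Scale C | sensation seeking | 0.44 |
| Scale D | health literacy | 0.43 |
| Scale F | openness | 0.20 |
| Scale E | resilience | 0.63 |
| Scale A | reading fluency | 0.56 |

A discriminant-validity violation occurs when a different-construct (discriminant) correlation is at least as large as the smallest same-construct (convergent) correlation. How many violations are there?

1

Convergent (same construct = reading fluency): Scale B, Scale A.
Smallest convergent = 0.56. Discriminant values: 0.44, 0.43, 0.20, 0.63; count ≥ 0.56 → 1.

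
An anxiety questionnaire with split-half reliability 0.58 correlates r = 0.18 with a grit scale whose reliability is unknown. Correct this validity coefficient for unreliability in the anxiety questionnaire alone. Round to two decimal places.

Single correction: r_c = r_obs / √r_xx = 0.18 / √0.58 = 0.18 / 0.7616 ≈ 0.24.

0.24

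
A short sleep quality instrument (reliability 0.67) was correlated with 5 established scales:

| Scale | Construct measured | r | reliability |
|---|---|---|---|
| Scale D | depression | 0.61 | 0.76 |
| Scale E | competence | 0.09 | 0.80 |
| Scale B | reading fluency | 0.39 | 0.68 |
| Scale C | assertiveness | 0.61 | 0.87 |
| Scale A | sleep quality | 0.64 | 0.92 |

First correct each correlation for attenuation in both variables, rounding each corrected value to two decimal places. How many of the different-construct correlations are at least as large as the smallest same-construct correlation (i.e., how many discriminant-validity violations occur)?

Disattenuated r (r / √(r_scale · r_new)):
  Scale D (disc): 0.61 / √(0.76·0.67) = 0.85
  Scale E (disc): 0.09 / √(0.80·0.67) = 0.12
  Scale B (disc): 0.39 / √(0.68·0.67) = 0.58
  Scale C (disc): 0.61 / √(0.87·0.67) = 0.80
  Scale A (conv): 0.64 / √(0.92·0.67) = 0.82
Smallest convergent = 0.82. Discriminant values: 0.85, 0.12, 0.58, 0.80; count ≥ 0.82 → 1.

1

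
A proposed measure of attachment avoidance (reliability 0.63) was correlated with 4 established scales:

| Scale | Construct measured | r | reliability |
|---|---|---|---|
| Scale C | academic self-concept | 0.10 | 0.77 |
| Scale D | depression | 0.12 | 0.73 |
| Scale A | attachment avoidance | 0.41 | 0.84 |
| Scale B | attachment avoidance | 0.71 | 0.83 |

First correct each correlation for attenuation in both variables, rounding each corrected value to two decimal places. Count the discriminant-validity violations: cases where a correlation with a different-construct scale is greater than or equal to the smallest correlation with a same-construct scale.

0

Disattenuated r (r / √(r_scale · r_new)):
  Scale C (disc): 0.10 / √(0.77·0.63) = 0.14
  Scale D (disc): 0.12 / √(0.73·0.63) = 0.18
  Scale A (conv): 0.41 / √(0.84·0.63) = 0.56
  Scale B (conv): 0.71 / √(0.83·0.63) = 0.98
Smallest convergent = 0.56. Discriminant values: 0.14, 0.18; count ≥ 0.56 → 0.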